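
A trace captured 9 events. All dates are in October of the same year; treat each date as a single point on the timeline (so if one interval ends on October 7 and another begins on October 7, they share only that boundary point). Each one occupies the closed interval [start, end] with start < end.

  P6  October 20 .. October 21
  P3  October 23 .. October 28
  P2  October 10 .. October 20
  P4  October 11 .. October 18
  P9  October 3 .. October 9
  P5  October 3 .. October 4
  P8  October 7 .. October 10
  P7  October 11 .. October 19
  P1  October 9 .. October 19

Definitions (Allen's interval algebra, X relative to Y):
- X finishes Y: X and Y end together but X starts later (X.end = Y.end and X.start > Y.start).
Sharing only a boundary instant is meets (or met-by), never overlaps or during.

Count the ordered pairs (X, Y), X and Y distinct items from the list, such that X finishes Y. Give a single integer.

Checking all 72 ordered pairs for relation 'finishes'; matching pairs in alphabetical order:
(P7, P1): P7 finishes P1 ✓
Count: 1.

1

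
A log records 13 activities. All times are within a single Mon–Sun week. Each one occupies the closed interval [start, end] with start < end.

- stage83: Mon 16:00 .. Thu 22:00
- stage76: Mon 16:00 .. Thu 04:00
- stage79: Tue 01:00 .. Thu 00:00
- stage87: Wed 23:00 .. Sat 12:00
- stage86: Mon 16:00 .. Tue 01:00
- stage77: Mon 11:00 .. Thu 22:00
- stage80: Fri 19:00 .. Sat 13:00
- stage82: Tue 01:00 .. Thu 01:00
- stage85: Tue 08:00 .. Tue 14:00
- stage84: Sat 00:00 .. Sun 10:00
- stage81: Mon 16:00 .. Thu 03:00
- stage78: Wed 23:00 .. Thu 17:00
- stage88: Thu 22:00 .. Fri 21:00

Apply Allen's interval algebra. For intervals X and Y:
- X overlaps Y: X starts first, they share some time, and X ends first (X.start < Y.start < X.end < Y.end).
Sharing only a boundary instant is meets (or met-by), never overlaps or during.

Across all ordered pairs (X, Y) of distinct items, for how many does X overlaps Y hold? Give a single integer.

14

Checking all 156 ordered pairs for relation 'overlaps'; matching pairs in alphabetical order:
(stage76, stage78): stage76 overlaps stage78 ✓
(stage76, stage87): stage76 overlaps stage87 ✓
(stage77, stage87): stage77 overlaps stage87 ✓
(stage79, stage78): stage79 overlaps stage78 ✓
(stage79, stage87): stage79 overlaps stage87 ✓
(stage80, stage84): stage80 overlaps stage84 ✓
(stage81, stage78): stage81 overlaps stage78 ✓
(stage81, stage87): stage81 overlaps stage87 ✓
(stage82, stage78): stage82 overlaps stage78 ✓
(stage82, stage87): stage82 overlaps stage87 ✓
(stage83, stage87): stage83 overlaps stage87 ✓
(stage87, stage80): stage87 overlaps stage80 ✓
(stage87, stage84): stage87 overlaps stage84 ✓
(stage88, stage80): stage88 overlaps stage80 ✓
Count: 14.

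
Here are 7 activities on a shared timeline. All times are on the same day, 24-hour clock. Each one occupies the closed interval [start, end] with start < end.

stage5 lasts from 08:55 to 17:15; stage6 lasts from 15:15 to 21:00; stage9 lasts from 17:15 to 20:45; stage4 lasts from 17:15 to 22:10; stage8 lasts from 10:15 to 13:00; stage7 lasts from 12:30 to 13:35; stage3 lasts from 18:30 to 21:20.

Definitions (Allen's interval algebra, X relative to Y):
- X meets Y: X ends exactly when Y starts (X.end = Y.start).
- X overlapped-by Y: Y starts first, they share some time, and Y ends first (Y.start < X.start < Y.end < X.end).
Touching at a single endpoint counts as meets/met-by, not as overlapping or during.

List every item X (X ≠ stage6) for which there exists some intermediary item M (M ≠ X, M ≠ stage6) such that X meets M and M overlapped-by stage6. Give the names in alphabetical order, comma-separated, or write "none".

stage5

Target stage6 = [15:15, 21:00].
Intermediaries M with M overlapped-by stage6: stage3, stage4.
Via stage3 — items with X meets stage3: none.
Via stage4 — items with X meets stage4: stage5.
Union: stage5.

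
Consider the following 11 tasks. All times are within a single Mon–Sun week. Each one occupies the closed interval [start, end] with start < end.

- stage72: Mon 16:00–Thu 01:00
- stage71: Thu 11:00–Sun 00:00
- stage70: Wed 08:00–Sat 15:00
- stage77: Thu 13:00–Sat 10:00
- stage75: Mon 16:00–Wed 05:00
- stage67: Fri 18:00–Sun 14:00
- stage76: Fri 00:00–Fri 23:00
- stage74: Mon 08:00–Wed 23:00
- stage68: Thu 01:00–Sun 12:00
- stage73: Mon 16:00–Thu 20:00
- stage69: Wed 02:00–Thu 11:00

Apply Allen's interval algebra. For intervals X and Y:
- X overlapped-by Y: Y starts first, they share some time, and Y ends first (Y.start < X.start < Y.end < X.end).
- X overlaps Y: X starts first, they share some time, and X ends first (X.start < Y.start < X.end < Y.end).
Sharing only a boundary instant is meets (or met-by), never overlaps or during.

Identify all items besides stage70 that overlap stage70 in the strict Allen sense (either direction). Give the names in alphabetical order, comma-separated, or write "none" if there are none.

Target stage70 = [Wed 08:00, Sat 15:00].
stage67 [Fri 18:00, Sun 14:00] → overlapped-by → yes.
stage68 [Thu 01:00, Sun 12:00] → overlapped-by → yes.
stage69 [Wed 02:00, Thu 11:00] → overlaps → yes.
stage71 [Thu 11:00, Sun 00:00] → overlapped-by → yes.
stage72 [Mon 16:00, Thu 01:00] → overlaps → yes.
stage73 [Mon 16:00, Thu 20:00] → overlaps → yes.
stage74 [Mon 08:00, Wed 23:00] → overlaps → yes.
stage75 [Mon 16:00, Wed 05:00] → before → no.
stage76 [Fri 00:00, Fri 23:00] → during → no.
stage77 [Thu 13:00, Sat 10:00] → during → no.
Result: stage67, stage68, stage69, stage71, stage72, stage73, stage74.

stage67, stage68, stage69, stage71, stage72, stage73, stage74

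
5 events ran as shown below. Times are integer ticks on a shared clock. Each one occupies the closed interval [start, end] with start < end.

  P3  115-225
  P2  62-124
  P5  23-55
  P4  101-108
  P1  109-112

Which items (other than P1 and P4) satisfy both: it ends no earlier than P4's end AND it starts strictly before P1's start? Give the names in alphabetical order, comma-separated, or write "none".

Conditions: its end is no earlier than P4's end (X.end >= 108) AND its start is strictly before P1's start (X.start < 109).
P2: end 124 >= 108? ✓; start 62 < 109? ✓ → yes.
P3: end 225 >= 108? ✓; start 115 < 109? ✗ → no.
P5: end 55 >= 108? ✗; start 23 < 109? ✓ → no.
Result: P2.

P2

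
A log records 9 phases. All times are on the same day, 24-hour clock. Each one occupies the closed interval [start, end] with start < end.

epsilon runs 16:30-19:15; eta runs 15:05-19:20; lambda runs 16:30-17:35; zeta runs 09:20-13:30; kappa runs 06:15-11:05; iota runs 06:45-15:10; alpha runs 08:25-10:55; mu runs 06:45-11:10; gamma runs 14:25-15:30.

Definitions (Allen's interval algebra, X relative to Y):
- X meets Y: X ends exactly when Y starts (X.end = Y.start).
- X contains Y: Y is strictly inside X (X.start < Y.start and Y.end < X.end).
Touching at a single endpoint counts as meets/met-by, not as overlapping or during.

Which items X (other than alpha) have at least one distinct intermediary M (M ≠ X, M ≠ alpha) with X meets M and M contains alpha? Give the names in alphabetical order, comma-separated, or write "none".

Target alpha = [08:25, 10:55].
Intermediaries M with M contains alpha: iota, kappa, mu.
Via iota — items with X meets iota: none.
Via kappa — items with X meets kappa: none.
Via mu — items with X meets mu: none.
Union: none.

none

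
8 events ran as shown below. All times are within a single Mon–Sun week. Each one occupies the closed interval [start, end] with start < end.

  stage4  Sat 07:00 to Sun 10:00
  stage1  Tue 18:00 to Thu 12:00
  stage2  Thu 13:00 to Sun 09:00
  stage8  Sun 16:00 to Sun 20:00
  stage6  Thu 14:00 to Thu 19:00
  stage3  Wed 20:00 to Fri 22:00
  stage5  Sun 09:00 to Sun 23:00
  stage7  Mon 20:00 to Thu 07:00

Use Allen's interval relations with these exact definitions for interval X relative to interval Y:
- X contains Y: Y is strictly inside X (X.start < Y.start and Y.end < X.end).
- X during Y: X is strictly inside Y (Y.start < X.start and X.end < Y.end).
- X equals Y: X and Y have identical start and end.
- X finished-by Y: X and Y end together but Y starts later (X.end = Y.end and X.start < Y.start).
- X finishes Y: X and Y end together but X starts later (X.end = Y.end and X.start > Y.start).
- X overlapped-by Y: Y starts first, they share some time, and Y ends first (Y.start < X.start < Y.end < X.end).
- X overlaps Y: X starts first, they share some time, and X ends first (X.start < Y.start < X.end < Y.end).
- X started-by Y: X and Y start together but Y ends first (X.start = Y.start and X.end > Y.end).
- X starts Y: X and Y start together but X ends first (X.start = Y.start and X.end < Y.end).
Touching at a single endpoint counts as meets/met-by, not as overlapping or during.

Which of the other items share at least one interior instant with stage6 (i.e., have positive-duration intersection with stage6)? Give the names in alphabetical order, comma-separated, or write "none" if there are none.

stage2, stage3

Target stage6 = [Thu 14:00, Thu 19:00].
stage1 [Tue 18:00, Thu 12:00] → before → no.
stage2 [Thu 13:00, Sun 09:00] → contains → yes.
stage3 [Wed 20:00, Fri 22:00] → contains → yes.
stage4 [Sat 07:00, Sun 10:00] → after → no.
stage5 [Sun 09:00, Sun 23:00] → after → no.
stage7 [Mon 20:00, Thu 07:00] → before → no.
stage8 [Sun 16:00, Sun 20:00] → after → no.
Result: stage2, stage3.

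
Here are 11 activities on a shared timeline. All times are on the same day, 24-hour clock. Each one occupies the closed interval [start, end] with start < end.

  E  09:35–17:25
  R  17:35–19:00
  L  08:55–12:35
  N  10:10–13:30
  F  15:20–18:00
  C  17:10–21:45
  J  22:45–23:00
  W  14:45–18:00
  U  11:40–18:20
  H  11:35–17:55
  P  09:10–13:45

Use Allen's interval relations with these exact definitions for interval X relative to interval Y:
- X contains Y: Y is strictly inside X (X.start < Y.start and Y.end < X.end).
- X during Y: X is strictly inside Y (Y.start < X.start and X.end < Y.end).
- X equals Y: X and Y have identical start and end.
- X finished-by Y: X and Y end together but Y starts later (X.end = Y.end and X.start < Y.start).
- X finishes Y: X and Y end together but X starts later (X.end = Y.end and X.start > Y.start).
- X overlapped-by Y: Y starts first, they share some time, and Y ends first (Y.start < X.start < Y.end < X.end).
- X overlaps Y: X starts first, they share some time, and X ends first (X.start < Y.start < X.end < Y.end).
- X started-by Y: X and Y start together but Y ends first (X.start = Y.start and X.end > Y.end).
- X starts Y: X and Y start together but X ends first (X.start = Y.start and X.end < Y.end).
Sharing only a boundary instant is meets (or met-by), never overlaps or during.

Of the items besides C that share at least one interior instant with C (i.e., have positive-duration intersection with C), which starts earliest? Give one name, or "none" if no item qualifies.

Target C = [17:10, 21:45].
E [09:35, 17:25] → overlaps → candidate.
F [15:20, 18:00] → overlaps → candidate.
H [11:35, 17:55] → overlaps → candidate.
J [22:45, 23:00] → after → excluded.
L [08:55, 12:35] → before → excluded.
N [10:10, 13:30] → before → excluded.
P [09:10, 13:45] → before → excluded.
R [17:35, 19:00] → during → candidate.
U [11:40, 18:20] → overlaps → candidate.
W [14:45, 18:00] → overlaps → candidate.
Among candidates, earliest start is 09:35 → E.

E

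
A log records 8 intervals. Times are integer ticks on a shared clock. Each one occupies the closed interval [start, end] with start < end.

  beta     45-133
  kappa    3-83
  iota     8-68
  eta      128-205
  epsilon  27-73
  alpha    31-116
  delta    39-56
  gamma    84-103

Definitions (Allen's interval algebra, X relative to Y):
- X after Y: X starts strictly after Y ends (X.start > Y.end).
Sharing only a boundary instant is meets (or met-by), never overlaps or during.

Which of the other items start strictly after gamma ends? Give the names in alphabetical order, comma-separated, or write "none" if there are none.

eta

Target gamma = [84, 103].
alpha [31, 116] → contains → no.
beta [45, 133] → contains → no.
delta [39, 56] → before → no.
epsilon [27, 73] → before → no.
eta [128, 205] → after → yes.
iota [8, 68] → before → no.
kappa [3, 83] → before → no.
Result: eta.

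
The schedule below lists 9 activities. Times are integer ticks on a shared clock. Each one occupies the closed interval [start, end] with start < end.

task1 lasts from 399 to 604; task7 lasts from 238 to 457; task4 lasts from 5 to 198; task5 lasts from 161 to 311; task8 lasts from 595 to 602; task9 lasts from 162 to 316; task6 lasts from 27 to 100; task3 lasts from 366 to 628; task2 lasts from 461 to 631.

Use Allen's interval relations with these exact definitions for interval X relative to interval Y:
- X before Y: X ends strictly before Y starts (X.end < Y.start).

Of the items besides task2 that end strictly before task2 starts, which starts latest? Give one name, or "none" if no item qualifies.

task7

Target task2 = [461, 631].
task1 [399, 604] → overlaps → excluded.
task3 [366, 628] → overlaps → excluded.
task4 [5, 198] → before → candidate.
task5 [161, 311] → before → candidate.
task6 [27, 100] → before → candidate.
task7 [238, 457] → before → candidate.
task8 [595, 602] → during → excluded.
task9 [162, 316] → before → candidate.
Among candidates, latest start is 238 → task7.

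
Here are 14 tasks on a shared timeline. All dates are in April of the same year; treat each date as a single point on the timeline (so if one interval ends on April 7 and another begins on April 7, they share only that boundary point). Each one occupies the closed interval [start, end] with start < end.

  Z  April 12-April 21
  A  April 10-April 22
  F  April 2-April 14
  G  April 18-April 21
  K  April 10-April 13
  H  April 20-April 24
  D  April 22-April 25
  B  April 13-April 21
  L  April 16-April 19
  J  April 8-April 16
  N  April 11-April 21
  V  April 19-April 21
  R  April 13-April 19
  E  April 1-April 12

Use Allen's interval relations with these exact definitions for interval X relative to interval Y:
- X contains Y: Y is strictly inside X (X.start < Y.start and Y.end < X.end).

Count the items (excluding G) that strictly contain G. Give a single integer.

1

Target G = [April 18, April 21].
A [April 10, April 22] → contains → counts.
B [April 13, April 21] → finished-by → no.
D [April 22, April 25] → after → no.
E [April 1, April 12] → before → no.
F [April 2, April 14] → before → no.
H [April 20, April 24] → overlapped-by → no.
J [April 8, April 16] → before → no.
K [April 10, April 13] → before → no.
L [April 16, April 19] → overlaps → no.
N [April 11, April 21] → finished-by → no.
R [April 13, April 19] → overlaps → no.
V [April 19, April 21] → finishes → no.
Z [April 12, April 21] → finished-by → no.
Total: 1.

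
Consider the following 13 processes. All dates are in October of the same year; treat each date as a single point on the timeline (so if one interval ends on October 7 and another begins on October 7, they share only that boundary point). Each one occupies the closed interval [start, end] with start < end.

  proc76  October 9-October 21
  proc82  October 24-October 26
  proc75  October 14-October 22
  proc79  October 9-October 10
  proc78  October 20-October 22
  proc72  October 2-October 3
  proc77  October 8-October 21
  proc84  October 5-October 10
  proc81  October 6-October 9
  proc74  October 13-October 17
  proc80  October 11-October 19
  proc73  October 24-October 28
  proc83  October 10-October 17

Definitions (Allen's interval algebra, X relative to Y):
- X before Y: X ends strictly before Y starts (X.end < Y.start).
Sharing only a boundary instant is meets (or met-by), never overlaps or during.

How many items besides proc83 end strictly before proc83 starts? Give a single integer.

2

Target proc83 = [October 10, October 17].
proc72 [October 2, October 3] → before → counts.
proc73 [October 24, October 28] → after → no.
proc74 [October 13, October 17] → finishes → no.
proc75 [October 14, October 22] → overlapped-by → no.
proc76 [October 9, October 21] → contains → no.
proc77 [October 8, October 21] → contains → no.
proc78 [October 20, October 22] → after → no.
proc79 [October 9, October 10] → meets → no.
proc80 [October 11, October 19] → overlapped-by → no.
proc81 [October 6, October 9] → before → counts.
proc82 [October 24, October 26] → after → no.
proc84 [October 5, October 10] → meets → no.
Total: 2.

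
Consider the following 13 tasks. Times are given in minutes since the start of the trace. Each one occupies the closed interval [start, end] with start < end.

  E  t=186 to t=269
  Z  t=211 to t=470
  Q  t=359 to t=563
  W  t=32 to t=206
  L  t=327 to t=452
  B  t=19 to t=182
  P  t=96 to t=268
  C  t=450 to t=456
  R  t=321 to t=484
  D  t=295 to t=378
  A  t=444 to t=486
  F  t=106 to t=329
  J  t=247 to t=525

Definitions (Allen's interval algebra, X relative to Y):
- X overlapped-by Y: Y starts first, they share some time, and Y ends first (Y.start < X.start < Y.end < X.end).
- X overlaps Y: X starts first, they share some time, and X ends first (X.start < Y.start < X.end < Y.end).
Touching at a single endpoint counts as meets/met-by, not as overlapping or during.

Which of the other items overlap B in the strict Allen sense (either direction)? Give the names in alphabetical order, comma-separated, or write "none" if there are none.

F, P, W

Target B = [t=19, t=182].
A [t=444, t=486] → after → no.
C [t=450, t=456] → after → no.
D [t=295, t=378] → after → no.
E [t=186, t=269] → after → no.
F [t=106, t=329] → overlapped-by → yes.
J [t=247, t=525] → after → no.
L [t=327, t=452] → after → no.
P [t=96, t=268] → overlapped-by → yes.
Q [t=359, t=563] → after → no.
R [t=321, t=484] → after → no.
W [t=32, t=206] → overlapped-by → yes.
Z [t=211, t=470] → after → no.
Result: F, P, W.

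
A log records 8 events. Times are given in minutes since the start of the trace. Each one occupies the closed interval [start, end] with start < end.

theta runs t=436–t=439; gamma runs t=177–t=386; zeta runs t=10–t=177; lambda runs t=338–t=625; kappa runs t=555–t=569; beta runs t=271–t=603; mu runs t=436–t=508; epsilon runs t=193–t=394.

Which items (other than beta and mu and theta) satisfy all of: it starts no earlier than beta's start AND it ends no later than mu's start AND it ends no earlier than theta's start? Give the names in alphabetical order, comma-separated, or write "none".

Conditions: its start is no earlier than beta's start (X.start >= t=271) AND its end is no later than mu's start (X.end <= t=436) AND its end is no earlier than theta's start (X.end >= t=436).
epsilon: start t=193 >= t=271? ✗; end t=394 <= t=436? ✓; end t=394 >= t=436? ✗ → no.
gamma: start t=177 >= t=271? ✗; end t=386 <= t=436? ✓; end t=386 >= t=436? ✗ → no.
kappa: start t=555 >= t=271? ✓; end t=569 <= t=436? ✗; end t=569 >= t=436? ✓ → no.
lambda: start t=338 >= t=271? ✓; end t=625 <= t=436? ✗; end t=625 >= t=436? ✓ → no.
zeta: start t=10 >= t=271? ✗; end t=177 <= t=436? ✓; end t=177 >= t=436? ✗ → no.
Result: none.

none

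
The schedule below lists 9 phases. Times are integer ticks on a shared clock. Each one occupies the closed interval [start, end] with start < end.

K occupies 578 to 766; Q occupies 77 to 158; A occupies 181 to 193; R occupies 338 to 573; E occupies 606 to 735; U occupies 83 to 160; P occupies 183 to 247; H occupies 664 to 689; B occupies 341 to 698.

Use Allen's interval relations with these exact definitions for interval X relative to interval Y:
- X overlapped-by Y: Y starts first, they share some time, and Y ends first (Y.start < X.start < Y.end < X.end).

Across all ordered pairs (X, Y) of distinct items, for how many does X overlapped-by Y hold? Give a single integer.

Checking all 72 ordered pairs for relation 'overlapped-by'; matching pairs in alphabetical order:
(B, R): B overlapped-by R ✓
(E, B): E overlapped-by B ✓
(K, B): K overlapped-by B ✓
(P, A): P overlapped-by A ✓
(U, Q): U overlapped-by Q ✓
Count: 5.

5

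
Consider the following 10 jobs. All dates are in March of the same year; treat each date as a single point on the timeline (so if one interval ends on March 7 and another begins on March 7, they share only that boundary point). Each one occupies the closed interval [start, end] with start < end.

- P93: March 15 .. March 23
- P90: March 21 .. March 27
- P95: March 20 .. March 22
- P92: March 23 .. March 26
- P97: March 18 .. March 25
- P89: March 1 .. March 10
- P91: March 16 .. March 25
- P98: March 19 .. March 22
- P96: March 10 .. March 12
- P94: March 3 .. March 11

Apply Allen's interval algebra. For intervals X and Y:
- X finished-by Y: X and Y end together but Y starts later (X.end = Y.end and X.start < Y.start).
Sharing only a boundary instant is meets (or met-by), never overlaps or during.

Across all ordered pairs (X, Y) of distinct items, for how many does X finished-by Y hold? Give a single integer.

2

Checking all 90 ordered pairs for relation 'finished-by'; matching pairs in alphabetical order:
(P91, P97): P91 finished-by P97 ✓
(P98, P95): P98 finished-by P95 ✓
Count: 2.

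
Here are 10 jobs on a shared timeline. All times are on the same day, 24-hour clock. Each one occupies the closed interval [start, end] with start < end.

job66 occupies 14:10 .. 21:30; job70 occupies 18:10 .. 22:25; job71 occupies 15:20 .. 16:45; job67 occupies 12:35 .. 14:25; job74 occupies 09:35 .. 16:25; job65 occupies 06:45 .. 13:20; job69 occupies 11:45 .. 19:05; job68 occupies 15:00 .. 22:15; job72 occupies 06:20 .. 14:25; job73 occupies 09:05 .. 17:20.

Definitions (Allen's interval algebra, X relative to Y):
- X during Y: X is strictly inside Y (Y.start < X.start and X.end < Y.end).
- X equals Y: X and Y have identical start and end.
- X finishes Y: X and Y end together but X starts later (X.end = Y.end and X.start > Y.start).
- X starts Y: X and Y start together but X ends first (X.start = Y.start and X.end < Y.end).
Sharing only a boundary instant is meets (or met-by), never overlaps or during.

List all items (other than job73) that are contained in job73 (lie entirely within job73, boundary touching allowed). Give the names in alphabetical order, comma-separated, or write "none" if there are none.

Target job73 = [09:05, 17:20].
job65 [06:45, 13:20] → overlaps → no.
job66 [14:10, 21:30] → overlapped-by → no.
job67 [12:35, 14:25] → during → yes.
job68 [15:00, 22:15] → overlapped-by → no.
job69 [11:45, 19:05] → overlapped-by → no.
job70 [18:10, 22:25] → after → no.
job71 [15:20, 16:45] → during → yes.
job72 [06:20, 14:25] → overlaps → no.
job74 [09:35, 16:25] → during → yes.
Result: job67, job71, job74.

job67, job71, job74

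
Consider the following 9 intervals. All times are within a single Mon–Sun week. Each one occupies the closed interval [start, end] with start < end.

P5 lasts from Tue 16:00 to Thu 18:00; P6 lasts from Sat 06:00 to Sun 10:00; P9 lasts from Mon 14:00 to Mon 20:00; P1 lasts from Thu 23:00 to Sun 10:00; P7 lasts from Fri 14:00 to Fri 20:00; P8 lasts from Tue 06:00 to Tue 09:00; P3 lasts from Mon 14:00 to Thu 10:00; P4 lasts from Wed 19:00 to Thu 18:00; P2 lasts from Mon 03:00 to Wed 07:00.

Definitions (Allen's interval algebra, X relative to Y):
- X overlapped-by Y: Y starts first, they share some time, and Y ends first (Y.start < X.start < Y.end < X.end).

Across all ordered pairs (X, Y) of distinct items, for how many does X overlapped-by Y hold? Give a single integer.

Checking all 72 ordered pairs for relation 'overlapped-by'; matching pairs in alphabetical order:
(P3, P2): P3 overlapped-by P2 ✓
(P4, P3): P4 overlapped-by P3 ✓
(P5, P2): P5 overlapped-by P2 ✓
(P5, P3): P5 overlapped-by P3 ✓
Count: 4.

4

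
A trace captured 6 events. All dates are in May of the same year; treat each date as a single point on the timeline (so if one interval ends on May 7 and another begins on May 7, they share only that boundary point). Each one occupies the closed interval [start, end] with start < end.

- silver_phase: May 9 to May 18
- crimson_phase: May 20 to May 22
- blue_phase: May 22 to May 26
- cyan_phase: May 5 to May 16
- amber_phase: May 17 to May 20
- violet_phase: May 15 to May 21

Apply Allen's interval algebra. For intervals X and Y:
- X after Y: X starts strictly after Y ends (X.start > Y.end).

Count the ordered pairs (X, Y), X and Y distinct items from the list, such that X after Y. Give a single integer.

Checking all 30 ordered pairs for relation 'after'; matching pairs in alphabetical order:
(amber_phase, cyan_phase): amber_phase after cyan_phase ✓
(blue_phase, amber_phase): blue_phase after amber_phase ✓
(blue_phase, cyan_phase): blue_phase after cyan_phase ✓
(blue_phase, silver_phase): blue_phase after silver_phase ✓
(blue_phase, violet_phase): blue_phase after violet_phase ✓
(crimson_phase, cyan_phase): crimson_phase after cyan_phase ✓
(crimson_phase, silver_phase): crimson_phase after silver_phase ✓
Count: 7.

7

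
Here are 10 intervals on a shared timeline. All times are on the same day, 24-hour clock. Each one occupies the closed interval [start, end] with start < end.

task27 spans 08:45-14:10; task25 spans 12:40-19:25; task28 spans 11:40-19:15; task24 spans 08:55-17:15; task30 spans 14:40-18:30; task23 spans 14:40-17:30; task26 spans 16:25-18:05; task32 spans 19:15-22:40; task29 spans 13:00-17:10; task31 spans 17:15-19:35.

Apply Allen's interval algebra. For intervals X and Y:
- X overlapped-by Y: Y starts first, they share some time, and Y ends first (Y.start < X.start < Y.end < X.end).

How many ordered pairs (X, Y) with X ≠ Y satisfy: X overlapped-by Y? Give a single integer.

Checking all 90 ordered pairs for relation 'overlapped-by'; matching pairs in alphabetical order:
(task23, task24): task23 overlapped-by task24 ✓
(task23, task29): task23 overlapped-by task29 ✓
(task24, task27): task24 overlapped-by task27 ✓
(task25, task24): task25 overlapped-by task24 ✓
(task25, task27): task25 overlapped-by task27 ✓
(task25, task28): task25 overlapped-by task28 ✓
(task26, task23): task26 overlapped-by task23 ✓
(task26, task24): task26 overlapped-by task24 ✓
(task26, task29): task26 overlapped-by task29 ✓
(task28, task24): task28 overlapped-by task24 ✓
(task28, task27): task28 overlapped-by task27 ✓
(task29, task27): task29 overlapped-by task27 ✓
(task30, task24): task30 overlapped-by task24 ✓
(task30, task29): task30 overlapped-by task29 ✓
(task31, task23): task31 overlapped-by task23 ✓
(task31, task25): task31 overlapped-by task25 ✓
(task31, task26): task31 overlapped-by task26 ✓
(task31, task28): task31 overlapped-by task28 ✓
(task31, task30): task31 overlapped-by task30 ✓
(task32, task25): task32 overlapped-by task25 ✓
(task32, task31): task32 overlapped-by task31 ✓
Count: 21.

21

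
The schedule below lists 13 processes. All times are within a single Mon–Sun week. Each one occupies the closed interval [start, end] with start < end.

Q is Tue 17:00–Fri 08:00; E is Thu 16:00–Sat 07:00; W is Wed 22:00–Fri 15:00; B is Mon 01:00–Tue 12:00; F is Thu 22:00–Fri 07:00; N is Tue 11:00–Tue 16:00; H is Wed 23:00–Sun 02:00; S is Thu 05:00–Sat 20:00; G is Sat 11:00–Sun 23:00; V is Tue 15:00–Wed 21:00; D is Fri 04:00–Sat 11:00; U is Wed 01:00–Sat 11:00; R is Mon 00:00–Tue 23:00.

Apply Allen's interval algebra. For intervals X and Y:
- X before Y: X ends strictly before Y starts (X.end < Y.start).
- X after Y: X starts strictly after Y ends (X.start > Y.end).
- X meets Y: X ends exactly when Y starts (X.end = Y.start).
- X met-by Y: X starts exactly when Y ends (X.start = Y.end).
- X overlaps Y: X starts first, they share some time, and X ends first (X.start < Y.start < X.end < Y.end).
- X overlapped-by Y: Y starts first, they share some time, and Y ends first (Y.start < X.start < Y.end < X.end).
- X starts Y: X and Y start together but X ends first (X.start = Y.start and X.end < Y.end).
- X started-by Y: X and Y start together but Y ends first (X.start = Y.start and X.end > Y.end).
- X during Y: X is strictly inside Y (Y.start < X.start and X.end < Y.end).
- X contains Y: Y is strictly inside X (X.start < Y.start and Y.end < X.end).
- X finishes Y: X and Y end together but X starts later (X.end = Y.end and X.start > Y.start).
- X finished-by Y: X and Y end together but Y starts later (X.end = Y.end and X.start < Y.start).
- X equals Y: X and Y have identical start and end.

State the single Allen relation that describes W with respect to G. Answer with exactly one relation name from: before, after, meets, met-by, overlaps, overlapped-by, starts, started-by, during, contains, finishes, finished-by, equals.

W = [Wed 22:00, Fri 15:00]; G = [Sat 11:00, Sun 23:00].
Compare endpoints: W.start < G.start, W.start < G.end, W.end < G.start, W.end < G.end.
That pattern is 'before'.

before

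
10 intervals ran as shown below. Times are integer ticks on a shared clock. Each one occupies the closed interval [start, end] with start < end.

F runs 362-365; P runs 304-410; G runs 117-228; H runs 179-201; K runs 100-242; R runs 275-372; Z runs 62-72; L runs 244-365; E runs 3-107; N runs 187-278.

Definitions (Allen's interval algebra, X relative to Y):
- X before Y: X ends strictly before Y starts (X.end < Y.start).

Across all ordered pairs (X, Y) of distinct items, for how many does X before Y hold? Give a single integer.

29

Checking all 90 ordered pairs for relation 'before'; matching pairs in alphabetical order:
(E, F): E before F ✓
(E, G): E before G ✓
(E, H): E before H ✓
(E, L): E before L ✓
(E, N): E before N ✓
(E, P): E before P ✓
(E, R): E before R ✓
(G, F): G before F ✓
(G, L): G before L ✓
(G, P): G before P ✓
(G, R): G before R ✓
(H, F): H before F ✓
(H, L): H before L ✓
(H, P): H before P ✓
(H, R): H before R ✓
(K, F): K before F ✓
(K, L): K before L ✓
(K, P): K before P ✓
(K, R): K before R ✓
(N, F): N before F ✓
(N, P): N before P ✓
(Z, F): Z before F ✓
(Z, G): Z before G ✓
(Z, H): Z before H ✓
... plus 5 further pairs not listed.
Count: 29.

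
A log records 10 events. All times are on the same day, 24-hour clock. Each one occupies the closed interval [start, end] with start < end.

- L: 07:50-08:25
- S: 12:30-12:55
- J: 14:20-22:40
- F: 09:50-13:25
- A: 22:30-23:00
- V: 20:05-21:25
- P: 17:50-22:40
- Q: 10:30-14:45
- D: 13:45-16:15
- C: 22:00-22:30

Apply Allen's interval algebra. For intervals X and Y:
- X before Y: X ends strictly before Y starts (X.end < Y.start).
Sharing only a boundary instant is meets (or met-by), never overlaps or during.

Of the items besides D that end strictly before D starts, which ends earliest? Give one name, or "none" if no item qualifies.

L

Target D = [13:45, 16:15].
A [22:30, 23:00] → after → excluded.
C [22:00, 22:30] → after → excluded.
F [09:50, 13:25] → before → candidate.
J [14:20, 22:40] → overlapped-by → excluded.
L [07:50, 08:25] → before → candidate.
P [17:50, 22:40] → after → excluded.
Q [10:30, 14:45] → overlaps → excluded.
S [12:30, 12:55] → before → candidate.
V [20:05, 21:25] → after → excluded.
Among candidates, earliest end is 08:25 → L.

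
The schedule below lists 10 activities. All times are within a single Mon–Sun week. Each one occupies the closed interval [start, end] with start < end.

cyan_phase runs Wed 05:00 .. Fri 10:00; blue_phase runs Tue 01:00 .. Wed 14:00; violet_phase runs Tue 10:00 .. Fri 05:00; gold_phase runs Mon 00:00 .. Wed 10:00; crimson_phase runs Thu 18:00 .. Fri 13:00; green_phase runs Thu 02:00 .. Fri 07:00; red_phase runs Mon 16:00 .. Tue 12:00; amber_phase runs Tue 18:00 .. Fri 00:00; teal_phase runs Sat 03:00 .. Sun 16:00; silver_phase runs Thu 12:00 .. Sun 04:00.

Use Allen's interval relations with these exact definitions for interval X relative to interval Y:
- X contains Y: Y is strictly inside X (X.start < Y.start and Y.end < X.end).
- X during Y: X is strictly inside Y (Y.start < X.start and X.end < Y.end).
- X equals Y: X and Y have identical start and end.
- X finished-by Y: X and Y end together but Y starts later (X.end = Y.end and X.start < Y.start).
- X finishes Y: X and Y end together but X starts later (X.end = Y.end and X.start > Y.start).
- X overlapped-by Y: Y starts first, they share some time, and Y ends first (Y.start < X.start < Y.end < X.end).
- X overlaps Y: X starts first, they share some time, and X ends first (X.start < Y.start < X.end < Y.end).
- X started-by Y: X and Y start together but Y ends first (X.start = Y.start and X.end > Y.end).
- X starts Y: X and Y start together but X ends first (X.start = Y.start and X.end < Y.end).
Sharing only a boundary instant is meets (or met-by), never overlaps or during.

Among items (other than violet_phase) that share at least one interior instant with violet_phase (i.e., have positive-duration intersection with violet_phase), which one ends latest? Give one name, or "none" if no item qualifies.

Target violet_phase = [Tue 10:00, Fri 05:00].
amber_phase [Tue 18:00, Fri 00:00] → during → candidate.
blue_phase [Tue 01:00, Wed 14:00] → overlaps → candidate.
crimson_phase [Thu 18:00, Fri 13:00] → overlapped-by → candidate.
cyan_phase [Wed 05:00, Fri 10:00] → overlapped-by → candidate.
gold_phase [Mon 00:00, Wed 10:00] → overlaps → candidate.
green_phase [Thu 02:00, Fri 07:00] → overlapped-by → candidate.
red_phase [Mon 16:00, Tue 12:00] → overlaps → candidate.
silver_phase [Thu 12:00, Sun 04:00] → overlapped-by → candidate.
teal_phase [Sat 03:00, Sun 16:00] → after → excluded.
Among candidates, latest end is Sun 04:00 → silver_phase.

silver_phase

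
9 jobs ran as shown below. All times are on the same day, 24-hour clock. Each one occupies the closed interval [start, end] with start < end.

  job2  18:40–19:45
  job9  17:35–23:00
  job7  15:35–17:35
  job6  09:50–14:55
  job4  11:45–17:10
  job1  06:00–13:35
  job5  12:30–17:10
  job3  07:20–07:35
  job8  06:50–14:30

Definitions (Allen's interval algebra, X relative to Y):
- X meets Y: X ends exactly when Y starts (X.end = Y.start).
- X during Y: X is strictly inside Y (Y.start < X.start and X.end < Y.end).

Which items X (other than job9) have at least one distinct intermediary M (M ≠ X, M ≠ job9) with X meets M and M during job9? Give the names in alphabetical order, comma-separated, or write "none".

Target job9 = [17:35, 23:00].
Intermediaries M with M during job9: job2.
Via job2 — items with X meets job2: none.
Union: none.

none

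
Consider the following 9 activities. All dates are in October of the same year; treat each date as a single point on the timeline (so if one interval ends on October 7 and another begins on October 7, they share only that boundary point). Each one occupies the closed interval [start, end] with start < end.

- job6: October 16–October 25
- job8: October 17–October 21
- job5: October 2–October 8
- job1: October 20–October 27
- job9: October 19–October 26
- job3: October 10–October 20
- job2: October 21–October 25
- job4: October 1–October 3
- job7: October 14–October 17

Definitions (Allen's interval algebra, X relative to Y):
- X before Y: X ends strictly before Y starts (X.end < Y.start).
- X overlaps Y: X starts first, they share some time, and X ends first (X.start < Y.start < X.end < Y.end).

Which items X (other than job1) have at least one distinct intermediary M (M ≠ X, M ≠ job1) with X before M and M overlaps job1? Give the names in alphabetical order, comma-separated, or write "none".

Target job1 = [October 20, October 27].
Intermediaries M with M overlaps job1: job6, job8, job9.
Via job6 — items with X before job6: job4, job5.
Via job8 — items with X before job8: job4, job5.
Via job9 — items with X before job9: job4, job5, job7.
Union: job4, job5, job7.

job4, job5, job7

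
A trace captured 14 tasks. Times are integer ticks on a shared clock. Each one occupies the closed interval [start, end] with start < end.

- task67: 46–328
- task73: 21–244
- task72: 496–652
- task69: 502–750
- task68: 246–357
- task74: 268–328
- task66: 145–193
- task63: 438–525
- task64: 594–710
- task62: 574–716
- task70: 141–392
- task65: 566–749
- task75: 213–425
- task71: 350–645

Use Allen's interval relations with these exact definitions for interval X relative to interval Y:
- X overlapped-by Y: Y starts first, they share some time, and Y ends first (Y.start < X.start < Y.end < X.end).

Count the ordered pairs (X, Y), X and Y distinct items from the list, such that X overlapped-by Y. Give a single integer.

Checking all 182 ordered pairs for relation 'overlapped-by'; matching pairs in alphabetical order:
(task62, task71): task62 overlapped-by task71 ✓
(task62, task72): task62 overlapped-by task72 ✓
(task64, task71): task64 overlapped-by task71 ✓
(task64, task72): task64 overlapped-by task72 ✓
(task65, task71): task65 overlapped-by task71 ✓
(task65, task72): task65 overlapped-by task72 ✓
(task67, task73): task67 overlapped-by task73 ✓
(task68, task67): task68 overlapped-by task67 ✓
(task69, task63): task69 overlapped-by task63 ✓
(task69, task71): task69 overlapped-by task71 ✓
(task69, task72): task69 overlapped-by task72 ✓
(task70, task67): task70 overlapped-by task67 ✓
(task70, task73): task70 overlapped-by task73 ✓
(task71, task68): task71 overlapped-by task68 ✓
(task71, task70): task71 overlapped-by task70 ✓
(task71, task75): task71 overlapped-by task75 ✓
(task72, task63): task72 overlapped-by task63 ✓
(task72, task71): task72 overlapped-by task71 ✓
(task75, task67): task75 overlapped-by task67 ✓
(task75, task70): task75 overlapped-by task70 ✓
(task75, task73): task75 overlapped-by task73 ✓
Count: 21.

21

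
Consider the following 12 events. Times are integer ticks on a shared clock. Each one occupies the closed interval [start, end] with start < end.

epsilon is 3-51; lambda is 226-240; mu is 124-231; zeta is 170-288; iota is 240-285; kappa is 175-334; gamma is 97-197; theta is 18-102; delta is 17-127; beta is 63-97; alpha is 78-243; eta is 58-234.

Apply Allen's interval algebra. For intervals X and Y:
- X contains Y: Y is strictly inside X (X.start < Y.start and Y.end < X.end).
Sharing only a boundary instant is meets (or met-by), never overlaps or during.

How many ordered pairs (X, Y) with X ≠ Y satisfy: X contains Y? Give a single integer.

13

Checking all 132 ordered pairs for relation 'contains'; matching pairs in alphabetical order:
(alpha, gamma): alpha contains gamma ✓
(alpha, lambda): alpha contains lambda ✓
(alpha, mu): alpha contains mu ✓
(delta, beta): delta contains beta ✓
(delta, theta): delta contains theta ✓
(eta, beta): eta contains beta ✓
(eta, gamma): eta contains gamma ✓
(eta, mu): eta contains mu ✓
(kappa, iota): kappa contains iota ✓
(kappa, lambda): kappa contains lambda ✓
(theta, beta): theta contains beta ✓
(zeta, iota): zeta contains iota ✓
(zeta, lambda): zeta contains lambda ✓
Count: 13.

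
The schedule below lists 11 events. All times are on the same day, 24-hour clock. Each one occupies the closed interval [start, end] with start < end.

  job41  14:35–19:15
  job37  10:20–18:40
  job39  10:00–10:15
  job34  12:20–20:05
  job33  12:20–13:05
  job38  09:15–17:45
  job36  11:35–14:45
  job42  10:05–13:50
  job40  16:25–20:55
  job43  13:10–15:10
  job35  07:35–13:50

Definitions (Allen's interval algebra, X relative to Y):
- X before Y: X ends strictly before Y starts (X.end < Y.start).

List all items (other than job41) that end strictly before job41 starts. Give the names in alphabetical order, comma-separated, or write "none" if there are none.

Target job41 = [14:35, 19:15].
job33 [12:20, 13:05] → before → yes.
job34 [12:20, 20:05] → contains → no.
job35 [07:35, 13:50] → before → yes.
job36 [11:35, 14:45] → overlaps → no.
job37 [10:20, 18:40] → overlaps → no.
job38 [09:15, 17:45] → overlaps → no.
job39 [10:00, 10:15] → before → yes.
job40 [16:25, 20:55] → overlapped-by → no.
job42 [10:05, 13:50] → before → yes.
job43 [13:10, 15:10] → overlaps → no.
Result: job33, job35, job39, job42.

job33, job35, job39, job42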